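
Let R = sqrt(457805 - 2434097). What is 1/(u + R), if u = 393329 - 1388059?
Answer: -497365/494744874596 - 3*I*sqrt(54897)/494744874596 ≈ -1.0053e-6 - 1.4207e-9*I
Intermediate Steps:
u = -994730
R = 6*I*sqrt(54897) (R = sqrt(-1976292) = 6*I*sqrt(54897) ≈ 1405.8*I)
1/(u + R) = 1/(-994730 + 6*I*sqrt(54897))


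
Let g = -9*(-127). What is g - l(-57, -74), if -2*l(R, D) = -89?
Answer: 2197/2 ≈ 1098.5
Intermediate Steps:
l(R, D) = 89/2 (l(R, D) = -1/2*(-89) = 89/2)
g = 1143
g - l(-57, -74) = 1143 - 1*89/2 = 1143 - 89/2 = 2197/2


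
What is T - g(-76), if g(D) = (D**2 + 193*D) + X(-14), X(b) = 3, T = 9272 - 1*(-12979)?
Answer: 31140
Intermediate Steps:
T = 22251 (T = 9272 + 12979 = 22251)
g(D) = 3 + D**2 + 193*D (g(D) = (D**2 + 193*D) + 3 = 3 + D**2 + 193*D)
T - g(-76) = 22251 - (3 + (-76)**2 + 193*(-76)) = 22251 - (3 + 5776 - 14668) = 22251 - 1*(-8889) = 22251 + 8889 = 31140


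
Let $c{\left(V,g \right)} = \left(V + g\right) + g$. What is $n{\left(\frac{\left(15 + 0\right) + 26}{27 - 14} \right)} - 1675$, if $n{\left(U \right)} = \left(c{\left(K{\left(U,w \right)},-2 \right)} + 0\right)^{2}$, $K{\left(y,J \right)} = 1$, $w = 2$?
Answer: $-1666$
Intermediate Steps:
$c{\left(V,g \right)} = V + 2 g$
$n{\left(U \right)} = 9$ ($n{\left(U \right)} = \left(\left(1 + 2 \left(-2\right)\right) + 0\right)^{2} = \left(\left(1 - 4\right) + 0\right)^{2} = \left(-3 + 0\right)^{2} = \left(-3\right)^{2} = 9$)
$n{\left(\frac{\left(15 + 0\right) + 26}{27 - 14} \right)} - 1675 = 9 - 1675 = -1666$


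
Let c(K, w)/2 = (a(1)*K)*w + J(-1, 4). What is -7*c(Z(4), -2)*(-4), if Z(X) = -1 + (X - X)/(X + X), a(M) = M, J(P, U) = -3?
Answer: -56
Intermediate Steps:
Z(X) = -1 (Z(X) = -1 + 0/(2*X) = -1 + (1/(2*X))*0 = -1 + 0 = -1)
c(K, w) = -6 + 2*K*w (c(K, w) = 2*((1*K)*w - 3) = 2*(K*w - 3) = 2*(-3 + K*w) = -6 + 2*K*w)
-7*c(Z(4), -2)*(-4) = -7*(-6 + 2*(-1)*(-2))*(-4) = -7*(-6 + 4)*(-4) = -7*(-2)*(-4) = 14*(-4) = -56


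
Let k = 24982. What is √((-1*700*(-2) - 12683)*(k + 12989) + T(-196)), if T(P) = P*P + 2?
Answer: 5*I*√17135535 ≈ 20698.0*I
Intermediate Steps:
T(P) = 2 + P² (T(P) = P² + 2 = 2 + P²)
√((-1*700*(-2) - 12683)*(k + 12989) + T(-196)) = √((-1*700*(-2) - 12683)*(24982 + 12989) + (2 + (-196)²)) = √((-700*(-2) - 12683)*37971 + (2 + 38416)) = √((1400 - 12683)*37971 + 38418) = √(-11283*37971 + 38418) = √(-428426793 + 38418) = √(-428388375) = 5*I*√17135535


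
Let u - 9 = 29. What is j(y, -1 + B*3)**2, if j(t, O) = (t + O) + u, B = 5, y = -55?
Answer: 9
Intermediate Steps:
u = 38 (u = 9 + 29 = 38)
j(t, O) = 38 + O + t (j(t, O) = (t + O) + 38 = (O + t) + 38 = 38 + O + t)
j(y, -1 + B*3)**2 = (38 + (-1 + 5*3) - 55)**2 = (38 + (-1 + 15) - 55)**2 = (38 + 14 - 55)**2 = (-3)**2 = 9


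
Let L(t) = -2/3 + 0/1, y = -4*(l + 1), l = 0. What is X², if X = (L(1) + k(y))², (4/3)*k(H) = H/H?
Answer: 1/20736 ≈ 4.8225e-5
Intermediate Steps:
y = -4 (y = -4*(0 + 1) = -4*1 = -4)
k(H) = ¾ (k(H) = 3*(H/H)/4 = (¾)*1 = ¾)
L(t) = -⅔ (L(t) = -2*⅓ + 0*1 = -⅔ + 0 = -⅔)
X = 1/144 (X = (-⅔ + ¾)² = (1/12)² = 1/144 ≈ 0.0069444)
X² = (1/144)² = 1/20736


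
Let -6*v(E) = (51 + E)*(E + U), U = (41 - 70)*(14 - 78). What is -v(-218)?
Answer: -45591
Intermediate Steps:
U = 1856 (U = -29*(-64) = 1856)
v(E) = -(51 + E)*(1856 + E)/6 (v(E) = -(51 + E)*(E + 1856)/6 = -(51 + E)*(1856 + E)/6)
-v(-218) = -(-15776 - 1907/6*(-218) - 1/6*(-218)**2) = -(-15776 + 207863/3 - 1/6*47524) = -(-15776 + 207863/3 - 23762/3) = -1*45591 = -45591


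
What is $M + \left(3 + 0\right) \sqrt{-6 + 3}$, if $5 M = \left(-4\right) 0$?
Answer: $3 i \sqrt{3} \approx 5.1962 i$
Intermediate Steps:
$M = 0$ ($M = \frac{\left(-4\right) 0}{5} = \frac{1}{5} \cdot 0 = 0$)
$M + \left(3 + 0\right) \sqrt{-6 + 3} = 0 + \left(3 + 0\right) \sqrt{-6 + 3} = 0 + 3 \sqrt{-3} = 0 + 3 i \sqrt{3} = 3 i \sqrt{3}$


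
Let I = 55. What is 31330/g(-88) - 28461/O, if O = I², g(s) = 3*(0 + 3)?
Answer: 94517101/27225 ≈ 3471.7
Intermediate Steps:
g(s) = 9 (g(s) = 3*3 = 9)
O = 3025 (O = 55² = 3025)
31330/g(-88) - 28461/O = 31330/9 - 28461/3025 = 94517101/27225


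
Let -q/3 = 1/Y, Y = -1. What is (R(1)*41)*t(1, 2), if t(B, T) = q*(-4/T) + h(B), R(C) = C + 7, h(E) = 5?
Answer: -328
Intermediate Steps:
q = 3 (q = -3/(-1) = -3*(-1) = 3)
R(C) = 7 + C
t(B, T) = 5 - 12/T (t(B, T) = 3*(-4/T) + 5 = -12/T + 5 = 5 - 12/T)
(R(1)*41)*t(1, 2) = ((7 + 1)*41)*(5 - 12/2) = (8*41)*(5 - 12*½) = 328*(5 - 6) = 328*(-1) = -328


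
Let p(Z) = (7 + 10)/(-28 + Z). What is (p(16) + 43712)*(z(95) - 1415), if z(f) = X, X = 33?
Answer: -362448157/6 ≈ -6.0408e+7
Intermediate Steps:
p(Z) = 17/(-28 + Z)
z(f) = 33
(p(16) + 43712)*(z(95) - 1415) = (17/(-28 + 16) + 43712)*(33 - 1415) = (17/(-12) + 43712)*(-1382) = (17*(-1/12) + 43712)*(-1382) = (-17/12 + 43712)*(-1382) = (524527/12)*(-1382) = -362448157/6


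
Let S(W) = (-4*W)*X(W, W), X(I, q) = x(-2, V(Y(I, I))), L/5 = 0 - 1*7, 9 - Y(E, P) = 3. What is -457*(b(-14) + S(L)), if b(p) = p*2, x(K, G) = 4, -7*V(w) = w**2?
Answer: -243124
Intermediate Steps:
Y(E, P) = 6 (Y(E, P) = 9 - 1*3 = 9 - 3 = 6)
V(w) = -w**2/7
b(p) = 2*p
L = -35 (L = 5*(0 - 1*7) = 5*(0 - 7) = 5*(-7) = -35)
X(I, q) = 4
S(W) = -16*W (S(W) = -4*W*4 = -16*W)
-457*(b(-14) + S(L)) = -457*(2*(-14) - 16*(-35)) = -457*(-28 + 560) = -457*532 = -243124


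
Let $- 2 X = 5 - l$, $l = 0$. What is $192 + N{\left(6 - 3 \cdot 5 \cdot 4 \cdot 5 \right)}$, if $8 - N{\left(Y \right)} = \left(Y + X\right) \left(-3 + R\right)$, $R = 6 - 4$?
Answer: $- \frac{193}{2} \approx -96.5$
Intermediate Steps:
$R = 2$
$X = - \frac{5}{2}$ ($X = - \frac{5 - 0}{2} = - \frac{5 + 0}{2} = \left(- \frac{1}{2}\right) 5 = - \frac{5}{2} \approx -2.5$)
$N{\left(Y \right)} = \frac{11}{2} + Y$ ($N{\left(Y \right)} = 8 - \left(Y - \frac{5}{2}\right) \left(-3 + 2\right) = 8 - \left(- \frac{5}{2} + Y\right) \left(-1\right) = 8 - \left(\frac{5}{2} - Y\right) = 8 + \left(- \frac{5}{2} + Y\right) = \frac{11}{2} + Y$)
$192 + N{\left(6 - 3 \cdot 5 \cdot 4 \cdot 5 \right)} = 192 + \left(\frac{11}{2} + \left(6 - 3 \cdot 5 \cdot 4 \cdot 5\right)\right) = 192 + \left(\frac{11}{2} + \left(6 - 3 \cdot 20 \cdot 5\right)\right) = 192 + \left(\frac{11}{2} + \left(6 - 300\right)\right) = 192 + \left(\frac{11}{2} - 294\right) = 192 - \frac{577}{2} = - \frac{193}{2}$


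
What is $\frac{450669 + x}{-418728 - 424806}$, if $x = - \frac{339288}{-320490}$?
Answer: $- \frac{24072541183}{45057368610} \approx -0.53426$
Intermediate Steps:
$x = \frac{56548}{53415}$ ($x = \left(-339288\right) \left(- \frac{1}{320490}\right) = \frac{56548}{53415} \approx 1.0587$)
$\frac{450669 + x}{-418728 - 424806} = \frac{450669 + \frac{56548}{53415}}{-418728 - 424806} = \frac{24072541183}{53415 \left(-843534\right)} = \frac{24072541183}{53415} \left(- \frac{1}{843534}\right) = - \frac{24072541183}{45057368610}$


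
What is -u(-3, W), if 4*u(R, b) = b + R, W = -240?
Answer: 243/4 ≈ 60.750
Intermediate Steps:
u(R, b) = R/4 + b/4 (u(R, b) = (b + R)/4 = (R + b)/4 = R/4 + b/4)
-u(-3, W) = -((1/4)*(-3) + (1/4)*(-240)) = -(-3/4 - 60) = -1*(-243/4) = 243/4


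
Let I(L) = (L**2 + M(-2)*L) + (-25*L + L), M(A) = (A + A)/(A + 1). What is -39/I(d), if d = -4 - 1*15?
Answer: -1/19 ≈ -0.052632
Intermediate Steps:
M(A) = 2*A/(1 + A) (M(A) = (2*A)/(1 + A) = 2*A/(1 + A))
d = -19 (d = -4 - 15 = -19)
I(L) = L**2 - 20*L (I(L) = (L**2 + (2*(-2)/(1 - 2))*L) + (-25*L + L) = (L**2 + (2*(-2)/(-1))*L) - 24*L = (L**2 + (2*(-2)*(-1))*L) - 24*L = (L**2 + 4*L) - 24*L = L**2 - 20*L)
-39/I(d) = -39*(-1/(19*(-20 - 19))) = -39/((-19*(-39))) = -39/741 = -39*1/741 = -1/19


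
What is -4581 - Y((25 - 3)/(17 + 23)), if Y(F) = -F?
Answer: -91609/20 ≈ -4580.5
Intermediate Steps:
-4581 - Y((25 - 3)/(17 + 23)) = -4581 - (-1)*(25 - 3)/(17 + 23) = -4581 - (-1)*22/40 = -4581 - (-1)*22*(1/40) = -4581 - (-1)*11/20 = -4581 - 1*(-11/20) = -4581 + 11/20 = -91609/20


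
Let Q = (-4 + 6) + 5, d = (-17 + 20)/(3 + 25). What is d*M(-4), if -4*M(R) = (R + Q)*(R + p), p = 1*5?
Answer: -9/112 ≈ -0.080357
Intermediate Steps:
d = 3/28 ≈ 0.10714
p = 5
Q = 7 (Q = 2 + 5 = 7)
M(R) = -(5 + R)*(7 + R)/4 (M(R) = -(R + 7)*(R + 5)/4 = -(7 + R)*(5 + R)/4 = -(5 + R)*(7 + R)/4)
d*M(-4) = 3*(-35/4 - 3*(-4) - ¼*(-4)²)/28 = 3*(-35/4 + 12 - ¼*16)/28 = 3*(-35/4 + 12 - 4)/28 = (3/28)*(-¾) = -9/112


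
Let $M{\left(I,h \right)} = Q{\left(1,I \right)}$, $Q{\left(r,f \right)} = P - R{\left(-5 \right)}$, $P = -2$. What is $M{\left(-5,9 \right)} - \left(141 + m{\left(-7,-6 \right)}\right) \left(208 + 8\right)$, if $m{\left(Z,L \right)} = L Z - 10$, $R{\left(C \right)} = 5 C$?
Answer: $-37345$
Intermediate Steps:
$m{\left(Z,L \right)} = -10 + L Z$
$Q{\left(r,f \right)} = 23$ ($Q{\left(r,f \right)} = -2 - 5 \left(-5\right) = -2 - -25 = -2 + 25 = 23$)
$M{\left(I,h \right)} = 23$
$M{\left(-5,9 \right)} - \left(141 + m{\left(-7,-6 \right)}\right) \left(208 + 8\right) = 23 - \left(141 - -32\right) \left(208 + 8\right) = 23 - \left(141 + \left(-10 + 42\right)\right) 216 = 23 - \left(141 + 32\right) 216 = 23 - 173 \cdot 216 = 23 - 37368 = -37345$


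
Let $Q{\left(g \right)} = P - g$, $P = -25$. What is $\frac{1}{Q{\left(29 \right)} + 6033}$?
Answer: $\frac{1}{5979} \approx 0.00016725$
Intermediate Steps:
$Q{\left(g \right)} = -25 - g$
$\frac{1}{Q{\left(29 \right)} + 6033} = \frac{1}{\left(-25 - 29\right) + 6033} = \frac{1}{-54 + 6033} = \frac{1}{5979}$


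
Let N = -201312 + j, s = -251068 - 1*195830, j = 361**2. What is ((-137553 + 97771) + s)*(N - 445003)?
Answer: 251123959920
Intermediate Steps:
j = 130321
s = -446898 (s = -251068 - 195830 = -446898)
N = -70991 (N = -201312 + 130321 = -70991)
((-137553 + 97771) + s)*(N - 445003) = ((-137553 + 97771) - 446898)*(-70991 - 445003) = (-39782 - 446898)*(-515994) = -486680*(-515994) = 251123959920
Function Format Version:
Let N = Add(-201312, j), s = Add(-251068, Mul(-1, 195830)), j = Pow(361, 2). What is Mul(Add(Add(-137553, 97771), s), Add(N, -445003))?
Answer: 251123959920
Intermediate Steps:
j = 130321
s = -446898 (s = Add(-251068, -195830) = -446898)
N = -70991 (N = Add(-201312, 130321) = -70991)
Mul(Add(Add(-137553, 97771), s), Add(N, -445003)) = Mul(Add(Add(-137553, 97771), -446898), Add(-70991, -445003)) = Mul(Add(-39782, -446898), -515994) = Mul(-486680, -515994) = 251123959920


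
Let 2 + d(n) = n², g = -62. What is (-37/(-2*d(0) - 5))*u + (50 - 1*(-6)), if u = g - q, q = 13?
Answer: -2719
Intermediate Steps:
d(n) = -2 + n²
u = -75 (u = -62 - 1*13 = -62 - 13 = -75)
(-37/(-2*d(0) - 5))*u + (50 - 1*(-6)) = -37/(-2*(-2 + 0²) - 5)*(-75) + (50 - 1*(-6)) = -37/(-2*(-2 + 0) - 5)*(-75) + (50 + 6) = -37/(-2*(-2) - 5)*(-75) + 56 = -37/(4 - 5)*(-75) + 56 = -37/(-1)*(-75) + 56 = -37*(-1)*(-75) + 56 = 37*(-75) + 56 = -2775 + 56 = -2719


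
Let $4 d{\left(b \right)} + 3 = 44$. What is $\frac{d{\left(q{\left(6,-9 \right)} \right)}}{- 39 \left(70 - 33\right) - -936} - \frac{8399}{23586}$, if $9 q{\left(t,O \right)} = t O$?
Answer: $- \frac{1000011}{2657356} \approx -0.37632$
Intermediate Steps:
$q{\left(t,O \right)} = \frac{O t}{9}$ ($q{\left(t,O \right)} = \frac{t O}{9} = \frac{O t}{9}$)
$d{\left(b \right)} = \frac{41}{4}$ ($d{\left(b \right)} = - \frac{3}{4} + \frac{1}{4} \cdot 44 = - \frac{3}{4} + 11 = \frac{41}{4}$)
$\frac{d{\left(q{\left(6,-9 \right)} \right)}}{- 39 \left(70 - 33\right) - -936} - \frac{8399}{23586} = \frac{41}{4 \left(- 39 \left(70 - 33\right) - -936\right)} - \frac{8399}{23586} = \frac{41}{4 \left(\left(-39\right) 37 + 936\right)} - \frac{8399}{23586} = \frac{41}{4 \left(-1443 + 936\right)} - \frac{8399}{23586} = \frac{41}{4 \left(-507\right)} - \frac{8399}{23586} = \frac{41}{4} \left(- \frac{1}{507}\right) - \frac{8399}{23586} = - \frac{41}{2028} - \frac{8399}{23586} = - \frac{1000011}{2657356}$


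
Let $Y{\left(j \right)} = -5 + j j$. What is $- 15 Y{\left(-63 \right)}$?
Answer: $-59460$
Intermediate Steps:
$Y{\left(j \right)} = -5 + j^{2}$
$- 15 Y{\left(-63 \right)} = - 15 \left(-5 + \left(-63\right)^{2}\right) = - 15 \left(-5 + 3969\right) = \left(-15\right) 3964 = -59460$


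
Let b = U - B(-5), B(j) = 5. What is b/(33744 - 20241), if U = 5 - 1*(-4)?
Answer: 4/13503 ≈ 0.00029623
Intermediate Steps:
U = 9 (U = 5 + 4 = 9)
b = 4 (b = 9 - 1*5 = 9 - 5 = 4)
b/(33744 - 20241) = 4/(33744 - 20241) = 4/13503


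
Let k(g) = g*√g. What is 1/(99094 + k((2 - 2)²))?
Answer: 1/99094 ≈ 1.0091e-5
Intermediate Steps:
k(g) = g^(3/2)
1/(99094 + k((2 - 2)²)) = 1/(99094 + ((2 - 2)²)^(3/2)) = 1/(99094 + (0²)^(3/2)) = 1/(99094 + 0^(3/2)) = 1/(99094 + 0) = 1/99094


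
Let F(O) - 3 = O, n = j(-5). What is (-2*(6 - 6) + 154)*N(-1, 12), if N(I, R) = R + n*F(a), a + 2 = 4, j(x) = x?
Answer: -2002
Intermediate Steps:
a = 2 (a = -2 + 4 = 2)
n = -5
F(O) = 3 + O
N(I, R) = -25 + R (N(I, R) = R - 5*(3 + 2) = R - 5*5 = R - 25 = -25 + R)
(-2*(6 - 6) + 154)*N(-1, 12) = (-2*(6 - 6) + 154)*(-25 + 12) = (-2*0 + 154)*(-13) = (0 + 154)*(-13) = 154*(-13) = -2002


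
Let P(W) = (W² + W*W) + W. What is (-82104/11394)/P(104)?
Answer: -311/938106 ≈ -0.00033152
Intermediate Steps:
P(W) = W + 2*W² (P(W) = (W² + W²) + W = 2*W² + W = W + 2*W²)
(-82104/11394)/P(104) = (-82104/11394)/((104*(1 + 2*104))) = (-82104*1/11394)/((104*(1 + 208))) = -13684/(1899*(104*209)) = -13684/1899/21736 = -13684/1899*1/21736 = -311/938106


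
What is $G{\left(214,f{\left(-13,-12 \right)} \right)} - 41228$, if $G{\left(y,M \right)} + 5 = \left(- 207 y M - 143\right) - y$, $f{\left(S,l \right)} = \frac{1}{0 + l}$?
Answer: $- \frac{75797}{2} \approx -37899.0$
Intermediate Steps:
$f{\left(S,l \right)} = \frac{1}{l}$
$G{\left(y,M \right)} = -148 - y - 207 M y$ ($G{\left(y,M \right)} = -5 - \left(143 + y - - 207 y M\right) = -5 - \left(143 + y + 207 M y\right) = -148 - y - 207 M y$)
$G{\left(214,f{\left(-13,-12 \right)} \right)} - 41228 = \left(-148 - 214 - 207 \frac{1}{-12} \cdot 214\right) - 41228 = \left(-148 - 214 - \left(- \frac{69}{4}\right) 214\right) - 41228 = \left(-148 - 214 + \frac{7383}{2}\right) - 41228 = \frac{6659}{2} - 41228 = - \frac{75797}{2}$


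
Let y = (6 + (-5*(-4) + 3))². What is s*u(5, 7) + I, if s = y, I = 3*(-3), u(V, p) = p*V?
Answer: 29426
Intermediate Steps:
u(V, p) = V*p
I = -9
y = 841 (y = (6 + (20 + 3))² = (6 + 23)² = 29² = 841)
s = 841
s*u(5, 7) + I = 841*(5*7) - 9 = 841*35 - 9 = 29435 - 9 = 29426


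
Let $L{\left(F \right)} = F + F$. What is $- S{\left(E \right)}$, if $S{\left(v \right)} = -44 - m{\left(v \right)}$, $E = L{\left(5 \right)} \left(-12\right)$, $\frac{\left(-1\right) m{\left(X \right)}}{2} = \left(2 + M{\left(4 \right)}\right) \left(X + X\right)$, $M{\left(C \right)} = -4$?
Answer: $-916$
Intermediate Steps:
$L{\left(F \right)} = 2 F$
$m{\left(X \right)} = 8 X$ ($m{\left(X \right)} = - 2 \left(2 - 4\right) \left(X + X\right) = - 2 \left(- 2 \cdot 2 X\right) = - 2 \left(- 4 X\right) = 8 X$)
$E = -120$ ($E = 2 \cdot 5 \left(-12\right) = 10 \left(-12\right) = -120$)
$S{\left(v \right)} = -44 - 8 v$
$- S{\left(E \right)} = - (-44 - -960) = - (-44 + 960) = \left(-1\right) 916 = -916$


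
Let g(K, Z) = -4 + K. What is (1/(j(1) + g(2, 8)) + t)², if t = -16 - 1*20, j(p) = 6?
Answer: 20449/16 ≈ 1278.1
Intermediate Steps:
t = -36 (t = -16 - 20 = -36)
(1/(j(1) + g(2, 8)) + t)² = (1/(6 + (-4 + 2)) - 36)² = (1/(6 - 2) - 36)² = (1/4 - 36)² = (¼ - 36)² = (-143/4)² = 20449/16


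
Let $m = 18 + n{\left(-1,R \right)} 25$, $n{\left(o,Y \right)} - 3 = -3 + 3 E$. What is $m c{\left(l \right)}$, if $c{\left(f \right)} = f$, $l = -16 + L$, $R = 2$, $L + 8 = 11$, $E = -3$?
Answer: $2691$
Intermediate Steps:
$L = 3$ ($L = -8 + 11 = 3$)
$l = -13$ ($l = -16 + 3 = -13$)
$n{\left(o,Y \right)} = -9$ ($n{\left(o,Y \right)} = 3 + \left(-3 + 3 \left(-3\right)\right) = 3 - 12 = -9$)
$m = -207$ ($m = 18 - 225 = -207$)
$m c{\left(l \right)} = \left(-207\right) \left(-13\right) = 2691$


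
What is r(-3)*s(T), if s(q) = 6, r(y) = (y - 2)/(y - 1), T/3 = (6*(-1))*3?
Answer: 15/2 ≈ 7.5000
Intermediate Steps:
T = -54 (T = 3*((6*(-1))*3) = 3*(-6*3) = 3*(-18) = -54)
r(y) = (-2 + y)/(-1 + y)
r(-3)*s(T) = ((-2 - 3)/(-1 - 3))*6 = (-5/(-4))*6 = -¼*(-5)*6 = (5/4)*6 = 15/2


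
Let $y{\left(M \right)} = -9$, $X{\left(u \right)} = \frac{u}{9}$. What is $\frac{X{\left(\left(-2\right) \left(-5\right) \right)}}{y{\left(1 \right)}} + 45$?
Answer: $\frac{3635}{81} \approx 44.877$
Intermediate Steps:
$X{\left(u \right)} = \frac{u}{9}$ ($X{\left(u \right)} = u \frac{1}{9} = \frac{u}{9}$)
$\frac{X{\left(\left(-2\right) \left(-5\right) \right)}}{y{\left(1 \right)}} + 45 = \frac{\frac{1}{9} \left(\left(-2\right) \left(-5\right)\right)}{-9} + 45 = \frac{1}{9} \cdot 10 \left(- \frac{1}{9}\right) + 45 = \frac{10}{9} \left(- \frac{1}{9}\right) + 45 = - \frac{10}{81} + 45 = \frac{3635}{81}$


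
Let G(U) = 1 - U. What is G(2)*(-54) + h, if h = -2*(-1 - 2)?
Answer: 60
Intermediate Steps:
h = 6 (h = -2*(-3) = 6)
G(2)*(-54) + h = (1 - 1*2)*(-54) + 6 = (1 - 2)*(-54) + 6 = -1*(-54) + 6 = 54 + 6 = 60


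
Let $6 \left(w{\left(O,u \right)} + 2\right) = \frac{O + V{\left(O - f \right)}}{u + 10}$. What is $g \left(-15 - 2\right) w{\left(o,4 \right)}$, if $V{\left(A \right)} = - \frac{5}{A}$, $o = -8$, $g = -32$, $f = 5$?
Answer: $- \frac{103496}{91} \approx -1137.3$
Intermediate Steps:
$w{\left(O,u \right)} = -2 + \frac{O - \frac{5}{-5 + O}}{6 \left(10 + u\right)}$ ($w{\left(O,u \right)} = -2 + \frac{\left(O - \frac{5}{O - 5}\right) \frac{1}{u + 10}}{6} = -2 + \frac{\left(O - \frac{5}{O - 5}\right) \frac{1}{10 + u}}{6} = -2 + \frac{\left(O - \frac{5}{-5 + O}\right) \frac{1}{10 + u}}{6} = -2 + \frac{\frac{1}{10 + u} \left(O - \frac{5}{-5 + O}\right)}{6} = -2 + \frac{O - \frac{5}{-5 + O}}{6 \left(10 + u\right)}$)
$g \left(-15 - 2\right) w{\left(o,4 \right)} = - 32 \left(-15 - 2\right) \frac{-5 - \left(-5 - 8\right) \left(120 - -8 + 12 \cdot 4\right)}{6 \left(-5 - 8\right) \left(10 + 4\right)} = \left(-32\right) \left(-17\right) \frac{-5 - - 13 \left(120 + 8 + 48\right)}{6 \left(-13\right) 14} = 544 \cdot \frac{1}{6} \left(- \frac{1}{13}\right) \frac{1}{14} \left(-5 - \left(-13\right) 176\right) = 544 \cdot \frac{1}{6} \left(- \frac{1}{13}\right) \frac{1}{14} \left(-5 + 2288\right) = 544 \cdot \frac{1}{6} \left(- \frac{1}{13}\right) \frac{1}{14} \cdot 2283 = 544 \left(- \frac{761}{364}\right) = - \frac{103496}{91}$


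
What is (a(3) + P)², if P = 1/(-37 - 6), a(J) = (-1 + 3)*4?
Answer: 117649/1849 ≈ 63.628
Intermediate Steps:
a(J) = 8 (a(J) = 2*4 = 8)
P = -1/43 (P = 1/(-43) = -1/43 ≈ -0.023256)
(a(3) + P)² = (8 - 1/43)² = (343/43)² = 117649/1849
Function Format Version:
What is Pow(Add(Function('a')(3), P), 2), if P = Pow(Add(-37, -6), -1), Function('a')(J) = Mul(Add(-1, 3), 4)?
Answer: Rational(117649, 1849) ≈ 63.628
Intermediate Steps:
Function('a')(J) = 8 (Function('a')(J) = Mul(2, 4) = 8)
P = Rational(-1, 43) (P = Pow(-43, -1) = Rational(-1, 43) ≈ -0.023256)
Pow(Add(Function('a')(3), P), 2) = Pow(Add(8, Rational(-1, 43)), 2) = Pow(Rational(343, 43), 2) = Rational(117649, 1849)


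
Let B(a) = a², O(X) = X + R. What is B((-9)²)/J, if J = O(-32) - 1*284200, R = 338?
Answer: -6561/283894 ≈ -0.023111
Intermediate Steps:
O(X) = 338 + X (O(X) = X + 338 = 338 + X)
J = -283894 (J = (338 - 32) - 1*284200 = 306 - 284200 = -283894)
B((-9)²)/J = ((-9)²)²/(-283894) = 81²*(-1/283894) = 6561*(-1/283894) = -6561/283894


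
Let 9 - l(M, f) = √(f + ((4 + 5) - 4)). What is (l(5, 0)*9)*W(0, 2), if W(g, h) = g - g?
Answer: 0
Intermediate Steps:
W(g, h) = 0
l(M, f) = 9 - √(5 + f) (l(M, f) = 9 - √(f + ((4 + 5) - 4)) = 9 - √(f + (9 - 4)) = 9 - √(f + 5) = 9 - √(5 + f))
(l(5, 0)*9)*W(0, 2) = ((9 - √(5 + 0))*9)*0 = ((9 - √5)*9)*0 = (81 - 9*√5)*0 = 0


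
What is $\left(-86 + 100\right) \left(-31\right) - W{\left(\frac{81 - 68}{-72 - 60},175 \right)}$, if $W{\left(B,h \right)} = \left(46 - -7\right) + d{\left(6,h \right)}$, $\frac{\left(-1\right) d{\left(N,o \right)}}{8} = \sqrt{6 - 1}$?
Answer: $-487 + 8 \sqrt{5} \approx -469.11$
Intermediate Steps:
$d{\left(N,o \right)} = - 8 \sqrt{5}$ ($d{\left(N,o \right)} = - 8 \sqrt{6 - 1} = - 8 \sqrt{5}$)
$W{\left(B,h \right)} = 53 - 8 \sqrt{5}$ ($W{\left(B,h \right)} = \left(46 - -7\right) - 8 \sqrt{5} = \left(46 + 7\right) - 8 \sqrt{5} = 53 - 8 \sqrt{5}$)
$\left(-86 + 100\right) \left(-31\right) - W{\left(\frac{81 - 68}{-72 - 60},175 \right)} = \left(-86 + 100\right) \left(-31\right) - \left(53 - 8 \sqrt{5}\right) = 14 \left(-31\right) - \left(53 - 8 \sqrt{5}\right) = -434 - \left(53 - 8 \sqrt{5}\right) = -487 + 8 \sqrt{5}$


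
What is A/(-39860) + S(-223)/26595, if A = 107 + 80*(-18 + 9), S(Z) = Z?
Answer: 1482791/212015340 ≈ 0.0069938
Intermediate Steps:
A = -613 (A = 107 + 80*(-9) = 107 - 720 = -613)
A/(-39860) + S(-223)/26595 = -613/(-39860) - 223/26595 = -613*(-1/39860) - 223*1/26595 = 613/39860 - 223/26595 = 1482791/212015340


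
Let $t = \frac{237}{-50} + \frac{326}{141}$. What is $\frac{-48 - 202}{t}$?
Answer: $\frac{1762500}{17117} \approx 102.97$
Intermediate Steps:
$t = - \frac{17117}{7050}$ ($t = 237 \left(- \frac{1}{50}\right) + 326 \cdot \frac{1}{141} = - \frac{237}{50} + \frac{326}{141} = - \frac{17117}{7050} \approx -2.4279$)
$\frac{-48 - 202}{t} = \frac{-48 - 202}{- \frac{17117}{7050}} = \left(-48 - 202\right) \left(- \frac{7050}{17117}\right) = \left(-250\right) \left(- \frac{7050}{17117}\right) = \frac{1762500}{17117}$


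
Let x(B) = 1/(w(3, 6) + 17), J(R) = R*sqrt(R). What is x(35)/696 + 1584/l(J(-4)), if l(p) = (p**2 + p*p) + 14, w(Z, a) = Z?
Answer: -3674861/264480 ≈ -13.895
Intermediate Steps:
J(R) = R**(3/2)
l(p) = 14 + 2*p**2 (l(p) = (p**2 + p**2) + 14 = 2*p**2 + 14 = 14 + 2*p**2)
x(B) = 1/20 (x(B) = 1/(3 + 17) = 1/20)
x(35)/696 + 1584/l(J(-4)) = (1/20)/696 + 1584/(14 + 2*((-4)**(3/2))**2) = (1/20)*(1/696) + 1584/(14 + 2*(-8*I)**2) = 1/13920 + 1584/(14 + 2*(-64)) = 1/13920 + 1584/(14 - 128) = 1/13920 + 1584/(-114) = 1/13920 + 1584*(-1/114) = 1/13920 - 264/19 = -3674861/264480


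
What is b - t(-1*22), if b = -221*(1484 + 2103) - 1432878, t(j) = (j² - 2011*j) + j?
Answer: -2270309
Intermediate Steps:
t(j) = j² - 2010*j
b = -2225605 (b = -221*3587 - 1432878 = -792727 - 1432878 = -2225605)
b - t(-1*22) = -2225605 - (-1*22)*(-2010 - 1*22) = -2225605 - (-22)*(-2010 - 22) = -2225605 - (-22)*(-2032) = -2225605 - 1*44704 = -2225605 - 44704 = -2270309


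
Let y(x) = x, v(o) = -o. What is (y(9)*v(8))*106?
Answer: -7632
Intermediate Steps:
(y(9)*v(8))*106 = (9*(-1*8))*106 = (9*(-8))*106 = -72*106 = -7632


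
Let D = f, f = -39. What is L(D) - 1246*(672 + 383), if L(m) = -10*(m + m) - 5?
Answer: -1313755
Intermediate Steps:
D = -39
L(m) = -5 - 20*m (L(m) = -20*m - 5 = -5 - 20*m)
L(D) - 1246*(672 + 383) = (-5 - 20*(-39)) - 1246*(672 + 383) = (-5 + 780) - 1246*1055 = 775 - 1314530 = -1313755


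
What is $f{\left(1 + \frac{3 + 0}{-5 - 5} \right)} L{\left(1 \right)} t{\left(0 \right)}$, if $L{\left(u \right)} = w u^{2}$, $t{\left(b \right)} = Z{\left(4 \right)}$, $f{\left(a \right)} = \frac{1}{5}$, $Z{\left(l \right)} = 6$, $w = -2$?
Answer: $- \frac{12}{5} \approx -2.4$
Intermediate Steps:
$f{\left(a \right)} = \frac{1}{5}$
$t{\left(b \right)} = 6$
$L{\left(u \right)} = - 2 u^{2}$
$f{\left(1 + \frac{3 + 0}{-5 - 5} \right)} L{\left(1 \right)} t{\left(0 \right)} = \frac{\left(-2\right) 1^{2}}{5} \cdot 6 = \frac{\left(-2\right) 1}{5} \cdot 6 = \frac{1}{5} \left(-2\right) 6 = \left(- \frac{2}{5}\right) 6 = - \frac{12}{5}$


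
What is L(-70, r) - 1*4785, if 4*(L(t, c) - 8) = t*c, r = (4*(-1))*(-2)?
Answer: -4917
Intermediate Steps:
r = 8 (r = -4*(-2) = 8)
L(t, c) = 8 + c*t/4 (L(t, c) = 8 + (t*c)/4 = 8 + (c*t)/4 = 8 + c*t/4)
L(-70, r) - 1*4785 = (8 + (¼)*8*(-70)) - 1*4785 = (8 - 140) - 4785 = -132 - 4785 = -4917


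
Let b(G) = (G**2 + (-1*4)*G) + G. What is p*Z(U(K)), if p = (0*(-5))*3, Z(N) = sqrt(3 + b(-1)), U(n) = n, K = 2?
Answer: 0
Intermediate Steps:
b(G) = G**2 - 3*G (b(G) = (G**2 - 4*G) + G = G**2 - 3*G)
Z(N) = sqrt(7) (Z(N) = sqrt(3 - (-3 - 1)) = sqrt(3 - 1*(-4)) = sqrt(3 + 4) = sqrt(7))
p = 0 (p = 0*3 = 0)
p*Z(U(K)) = 0*sqrt(7) = 0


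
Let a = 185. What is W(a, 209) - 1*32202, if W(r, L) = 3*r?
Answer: -31647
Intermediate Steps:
W(a, 209) - 1*32202 = 3*185 - 1*32202 = 555 - 32202 = -31647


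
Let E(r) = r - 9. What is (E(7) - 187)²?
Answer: 35721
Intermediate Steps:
E(r) = -9 + r
(E(7) - 187)² = ((-9 + 7) - 187)² = (-2 - 187)² = (-189)² = 35721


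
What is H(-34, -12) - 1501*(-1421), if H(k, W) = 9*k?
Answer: 2132615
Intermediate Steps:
H(-34, -12) - 1501*(-1421) = 9*(-34) - 1501*(-1421) = -306 + 2132921 = 2132615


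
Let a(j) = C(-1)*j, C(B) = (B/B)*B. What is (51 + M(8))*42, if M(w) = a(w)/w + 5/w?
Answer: 8505/4 ≈ 2126.3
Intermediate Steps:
C(B) = B (C(B) = 1*B = B)
a(j) = -j
M(w) = -1 + 5/w (M(w) = (-w)/w + 5/w = -1 + 5/w)
(51 + M(8))*42 = (51 + (5 - 1*8)/8)*42 = (51 + (5 - 8)/8)*42 = (51 + (1/8)*(-3))*42 = (51 - 3/8)*42 = (405/8)*42 = 8505/4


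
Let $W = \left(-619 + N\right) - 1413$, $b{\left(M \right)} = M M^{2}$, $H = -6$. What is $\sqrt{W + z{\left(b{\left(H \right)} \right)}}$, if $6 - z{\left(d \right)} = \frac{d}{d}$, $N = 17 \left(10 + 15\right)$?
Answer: $3 i \sqrt{178} \approx 40.025 i$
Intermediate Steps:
$N = 425$ ($N = 17 \cdot 25 = 425$)
$b{\left(M \right)} = M^{3}$
$W = -1607$ ($W = \left(-619 + 425\right) - 1413 = -194 - 1413 = -1607$)
$z{\left(d \right)} = 5$ ($z{\left(d \right)} = 6 - \frac{d}{d} = 6 - 1 = 5$)
$\sqrt{W + z{\left(b{\left(H \right)} \right)}} = \sqrt{-1607 + 5} = \sqrt{-1602} = 3 i \sqrt{178}$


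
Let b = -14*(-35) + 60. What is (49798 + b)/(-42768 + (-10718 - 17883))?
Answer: -50348/71369 ≈ -0.70546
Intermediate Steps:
b = 550 (b = 490 + 60 = 550)
(49798 + b)/(-42768 + (-10718 - 17883)) = (49798 + 550)/(-42768 + (-10718 - 17883)) = 50348/(-42768 - 28601) = 50348/(-71369) = 50348*(-1/71369) = -50348/71369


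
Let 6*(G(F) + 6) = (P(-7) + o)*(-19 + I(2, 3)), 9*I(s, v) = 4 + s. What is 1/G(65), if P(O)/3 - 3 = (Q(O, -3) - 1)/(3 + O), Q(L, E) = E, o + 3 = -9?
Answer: -⅙ ≈ -0.16667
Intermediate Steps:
o = -12 (o = -3 - 9 = -12)
I(s, v) = 4/9 + s/9 (I(s, v) = (4 + s)/9 = 4/9 + s/9)
P(O) = 9 - 12/(3 + O) (P(O) = 9 + 3*((-3 - 1)/(3 + O)) = 9 + 3*(-4/(3 + O)) = 9 - 12/(3 + O))
G(F) = -6 (G(F) = -6 + ((3*(5 + 3*(-7))/(3 - 7) - 12)*(-19 + (4/9 + (⅑)*2)))/6 = -6 + ((3*(5 - 21)/(-4) - 12)*(-19 + (4/9 + 2/9)))/6 = -6 + ((3*(-¼)*(-16) - 12)*(-19 + ⅔))/6 = -6 + ((12 - 12)*(-55/3))/6 = -6 + (0*(-55/3))/6 = -6 + (⅙)*0 = -6 + 0 = -6)
1/G(65) = 1/(-6) = -⅙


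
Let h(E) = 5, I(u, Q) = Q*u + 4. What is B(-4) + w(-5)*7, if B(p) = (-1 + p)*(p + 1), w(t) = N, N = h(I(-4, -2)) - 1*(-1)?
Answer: 57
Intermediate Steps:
I(u, Q) = 4 + Q*u
N = 6 (N = 5 - 1*(-1) = 5 + 1 = 6)
w(t) = 6
B(p) = (1 + p)*(-1 + p) (B(p) = (-1 + p)*(1 + p) = (1 + p)*(-1 + p))
B(-4) + w(-5)*7 = (-1 + (-4)²) + 6*7 = (-1 + 16) + 42 = 15 + 42 = 57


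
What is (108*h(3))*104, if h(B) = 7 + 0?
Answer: 78624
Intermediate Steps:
h(B) = 7
(108*h(3))*104 = (108*7)*104 = 756*104 = 78624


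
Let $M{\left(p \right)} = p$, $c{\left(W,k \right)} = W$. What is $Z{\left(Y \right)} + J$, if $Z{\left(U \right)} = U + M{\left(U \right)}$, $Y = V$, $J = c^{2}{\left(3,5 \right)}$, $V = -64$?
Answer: $-119$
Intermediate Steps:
$J = 9$ ($J = 3^{2} = 9$)
$Y = -64$
$Z{\left(U \right)} = 2 U$ ($Z{\left(U \right)} = U + U = 2 U$)
$Z{\left(Y \right)} + J = 2 \left(-64\right) + 9 = -128 + 9 = -119$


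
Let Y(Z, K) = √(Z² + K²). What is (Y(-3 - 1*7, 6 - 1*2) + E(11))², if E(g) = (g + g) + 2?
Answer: 692 + 96*√29 ≈ 1209.0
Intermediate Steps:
E(g) = 2 + 2*g (E(g) = 2*g + 2 = 2 + 2*g)
Y(Z, K) = √(K² + Z²)
(Y(-3 - 1*7, 6 - 1*2) + E(11))² = (√((6 - 1*2)² + (-3 - 1*7)²) + (2 + 2*11))² = (√((6 - 2)² + (-3 - 7)²) + (2 + 22))² = (√(4² + (-10)²) + 24)² = (√(16 + 100) + 24)² = (√116 + 24)² = (2*√29 + 24)² = (24 + 2*√29)²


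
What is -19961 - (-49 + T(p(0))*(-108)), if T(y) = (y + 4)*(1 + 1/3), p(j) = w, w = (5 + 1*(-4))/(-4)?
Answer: -19372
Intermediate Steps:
w = -1/4 (w = (5 - 4)*(-1/4) = 1*(-1/4) = -1/4 ≈ -0.25000)
p(j) = -1/4
T(y) = 16/3 + 4*y/3 (T(y) = (4 + y)*(1 + 1*(1/3)) = (4 + y)*(1 + 1/3) = (4 + y)*(4/3) = 16/3 + 4*y/3)
-19961 - (-49 + T(p(0))*(-108)) = -19961 - (-49 + (16/3 + (4/3)*(-1/4))*(-108)) = -19961 - (-49 + (16/3 - 1/3)*(-108)) = -19961 - (-49 + 5*(-108)) = -19961 - (-49 - 540) = -19961 - 1*(-589) = -19961 + 589 = -19372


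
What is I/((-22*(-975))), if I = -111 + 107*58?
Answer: 1219/4290 ≈ 0.28415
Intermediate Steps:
I = 6095 (I = -111 + 6206 = 6095)
I/((-22*(-975))) = 6095/((-22*(-975))) = 6095/21450 = 6095*(1/21450) = 1219/4290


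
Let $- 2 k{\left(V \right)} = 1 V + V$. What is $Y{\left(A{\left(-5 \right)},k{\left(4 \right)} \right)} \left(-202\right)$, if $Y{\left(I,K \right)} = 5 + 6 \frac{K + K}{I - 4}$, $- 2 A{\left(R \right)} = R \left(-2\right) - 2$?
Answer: $-2222$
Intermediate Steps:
$A{\left(R \right)} = 1 + R$ ($A{\left(R \right)} = - \frac{R \left(-2\right) - 2}{2} = - \frac{- 2 R - 2}{2} = - \frac{-2 - 2 R}{2} = 1 + R$)
$k{\left(V \right)} = - V$ ($k{\left(V \right)} = - \frac{1 V + V}{2} = - \frac{V + V}{2} = - \frac{2 V}{2} = - V$)
$Y{\left(I,K \right)} = 5 + \frac{12 K}{-4 + I}$ ($Y{\left(I,K \right)} = 5 + 6 \frac{2 K}{-4 + I} = 5 + \frac{12 K}{-4 + I}$)
$Y{\left(A{\left(-5 \right)},k{\left(4 \right)} \right)} \left(-202\right) = \frac{-20 + 5 \left(1 - 5\right) + 12 \left(\left(-1\right) 4\right)}{-4 + \left(1 - 5\right)} \left(-202\right) = \frac{-20 + 5 \left(-4\right) + 12 \left(-4\right)}{-4 - 4} \left(-202\right) = \frac{-20 - 20 - 48}{-8} \left(-202\right) = \left(- \frac{1}{8}\right) \left(-88\right) \left(-202\right) = 11 \left(-202\right) = -2222$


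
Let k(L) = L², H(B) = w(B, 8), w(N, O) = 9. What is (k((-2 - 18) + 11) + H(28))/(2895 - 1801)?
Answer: 45/547 ≈ 0.082267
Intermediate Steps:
H(B) = 9
(k((-2 - 18) + 11) + H(28))/(2895 - 1801) = (((-2 - 18) + 11)² + 9)/(2895 - 1801) = ((-20 + 11)² + 9)/1094 = ((-9)² + 9)*(1/1094) = (81 + 9)*(1/1094) = 90*(1/1094) = 45/547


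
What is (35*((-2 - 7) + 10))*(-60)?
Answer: -2100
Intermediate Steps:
(35*((-2 - 7) + 10))*(-60) = (35*(-9 + 10))*(-60) = (35*1)*(-60) = 35*(-60) = -2100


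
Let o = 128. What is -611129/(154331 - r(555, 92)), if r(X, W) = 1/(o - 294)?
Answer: -101447414/25618947 ≈ -3.9599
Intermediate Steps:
r(X, W) = -1/166 (r(X, W) = 1/(128 - 294) = 1/(-166) = -1/166)
-611129/(154331 - r(555, 92)) = -611129/(154331 - 1*(-1/166)) = -611129/(154331 + 1/166) = -611129/25618947/166 = -611129*166/25618947 = -101447414/25618947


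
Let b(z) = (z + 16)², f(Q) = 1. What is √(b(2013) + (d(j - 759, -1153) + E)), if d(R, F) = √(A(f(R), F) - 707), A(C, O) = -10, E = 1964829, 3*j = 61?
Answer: √(6081670 + I*√717) ≈ 2466.1 + 0.005*I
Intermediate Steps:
j = 61/3 (j = (⅓)*61 = 61/3 ≈ 20.333)
d(R, F) = I*√717 (d(R, F) = √(-10 - 707) = √(-717) = I*√717)
b(z) = (16 + z)²
√(b(2013) + (d(j - 759, -1153) + E)) = √((16 + 2013)² + (I*√717 + 1964829)) = √(2029² + (1964829 + I*√717)) = √(4116841 + (1964829 + I*√717)) = √(6081670 + I*√717)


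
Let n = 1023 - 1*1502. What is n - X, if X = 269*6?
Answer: -2093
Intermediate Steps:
n = -479 (n = 1023 - 1502 = -479)
X = 1614
n - X = -479 - 1*1614 = -479 - 1614 = -2093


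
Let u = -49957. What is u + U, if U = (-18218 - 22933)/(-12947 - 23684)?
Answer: -1829933716/36631 ≈ -49956.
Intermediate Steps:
U = 41151/36631 (U = -41151/(-36631) = -41151*(-1/36631) = 41151/36631 ≈ 1.1234)
u + U = -49957 + 41151/36631 = -1829933716/36631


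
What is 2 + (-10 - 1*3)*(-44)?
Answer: 574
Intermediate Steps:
2 + (-10 - 1*3)*(-44) = 2 + (-10 - 3)*(-44) = 2 - 13*(-44) = 2 + 572 = 574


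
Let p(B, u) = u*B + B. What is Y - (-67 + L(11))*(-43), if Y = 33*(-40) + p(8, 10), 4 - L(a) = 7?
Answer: -4242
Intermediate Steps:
L(a) = -3 (L(a) = 4 - 1*7 = 4 - 7 = -3)
p(B, u) = B + B*u (p(B, u) = B*u + B = B + B*u)
Y = -1232 (Y = 33*(-40) + 8*(1 + 10) = -1320 + 8*11 = -1320 + 88 = -1232)
Y - (-67 + L(11))*(-43) = -1232 - (-67 - 3)*(-43) = -1232 - (-70)*(-43) = -1232 - 1*3010 = -1232 - 3010 = -4242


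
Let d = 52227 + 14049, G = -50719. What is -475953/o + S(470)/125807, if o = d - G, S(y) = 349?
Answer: -59837387816/14718789965 ≈ -4.0654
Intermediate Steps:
d = 66276
o = 116995 (o = 66276 - 1*(-50719) = 66276 + 50719 = 116995)
-475953/o + S(470)/125807 = -475953/116995 + 349/125807 = -59837387816/14718789965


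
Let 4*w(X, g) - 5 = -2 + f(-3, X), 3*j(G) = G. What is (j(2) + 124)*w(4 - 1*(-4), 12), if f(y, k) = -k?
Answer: -935/6 ≈ -155.83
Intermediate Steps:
j(G) = G/3
w(X, g) = ¾ - X/4 (w(X, g) = 5/4 + (-2 - X)/4 = 5/4 + (-½ - X/4) = ¾ - X/4)
(j(2) + 124)*w(4 - 1*(-4), 12) = ((⅓)*2 + 124)*(¾ - (4 - 1*(-4))/4) = (⅔ + 124)*(¾ - (4 + 4)/4) = 374*(¾ - ¼*8)/3 = 374*(¾ - 2)/3 = (374/3)*(-5/4) = -935/6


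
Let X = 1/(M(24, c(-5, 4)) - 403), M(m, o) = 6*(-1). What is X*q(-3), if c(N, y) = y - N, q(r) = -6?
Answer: 6/409 ≈ 0.014670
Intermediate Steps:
M(m, o) = -6
X = -1/409 (X = 1/(-6 - 403) = 1/(-409) = -1/409 ≈ -0.0024450)
X*q(-3) = -1/409*(-6) = 6/409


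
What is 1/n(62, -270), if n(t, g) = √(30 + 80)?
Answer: √110/110 ≈ 0.095346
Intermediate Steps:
n(t, g) = √110
1/n(62, -270) = 1/(√110) = √110/110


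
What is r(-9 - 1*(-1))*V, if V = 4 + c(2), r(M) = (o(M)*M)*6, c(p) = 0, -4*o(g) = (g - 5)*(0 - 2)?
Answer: 1248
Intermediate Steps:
o(g) = -5/2 + g/2 (o(g) = -(g - 5)*(0 - 2)/4 = -(-5 + g)*(-2)/4 = -(10 - 2*g)/4 = -5/2 + g/2)
r(M) = 6*M*(-5/2 + M/2) (r(M) = ((-5/2 + M/2)*M)*6 = (M*(-5/2 + M/2))*6 = 6*M*(-5/2 + M/2))
V = 4 (V = 4 + 0 = 4)
r(-9 - 1*(-1))*V = (3*(-9 - 1*(-1))*(-5 + (-9 - 1*(-1))))*4 = (3*(-9 + 1)*(-5 + (-9 + 1)))*4 = (3*(-8)*(-5 - 8))*4 = (3*(-8)*(-13))*4 = 312*4 = 1248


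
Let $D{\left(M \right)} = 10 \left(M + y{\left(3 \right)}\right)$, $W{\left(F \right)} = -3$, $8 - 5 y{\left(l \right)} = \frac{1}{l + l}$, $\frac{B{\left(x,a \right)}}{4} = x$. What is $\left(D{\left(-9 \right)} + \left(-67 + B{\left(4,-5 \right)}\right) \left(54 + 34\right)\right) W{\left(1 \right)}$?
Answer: $13687$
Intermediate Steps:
$B{\left(x,a \right)} = 4 x$
$y{\left(l \right)} = \frac{8}{5} - \frac{1}{10 l}$ ($y{\left(l \right)} = \frac{8}{5} - \frac{1}{5 \left(l + l\right)} = \frac{8}{5} - \frac{1}{5 \cdot 2 l} = \frac{8}{5} - \frac{\frac{1}{2} \frac{1}{l}}{5} = \frac{8}{5} - \frac{1}{10 l}$)
$D{\left(M \right)} = \frac{47}{3} + 10 M$ ($D{\left(M \right)} = 10 \left(M + \frac{-1 + 16 \cdot 3}{10 \cdot 3}\right) = 10 \left(M + \frac{1}{10} \cdot \frac{1}{3} \left(-1 + 48\right)\right) = 10 \left(M + \frac{1}{10} \cdot \frac{1}{3} \cdot 47\right) = 10 \left(M + \frac{47}{30}\right) = 10 \left(\frac{47}{30} + M\right) = \frac{47}{3} + 10 M$)
$\left(D{\left(-9 \right)} + \left(-67 + B{\left(4,-5 \right)}\right) \left(54 + 34\right)\right) W{\left(1 \right)} = \left(\left(\frac{47}{3} + 10 \left(-9\right)\right) + \left(-67 + 4 \cdot 4\right) \left(54 + 34\right)\right) \left(-3\right) = \left(\left(\frac{47}{3} - 90\right) + \left(-67 + 16\right) 88\right) \left(-3\right) = \left(- \frac{223}{3} - 4488\right) \left(-3\right) = \left(- \frac{13687}{3}\right) \left(-3\right) = 13687$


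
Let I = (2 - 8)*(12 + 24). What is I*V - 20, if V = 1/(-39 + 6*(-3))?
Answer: -308/19 ≈ -16.211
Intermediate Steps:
I = -216 (I = -6*36 = -216)
V = -1/57 (V = 1/(-39 - 18) = 1/(-57) = -1/57 ≈ -0.017544)
I*V - 20 = -216*(-1/57) - 20 = 72/19 - 20 = -308/19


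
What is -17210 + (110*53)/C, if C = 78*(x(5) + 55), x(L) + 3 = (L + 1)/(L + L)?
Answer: -176508395/10257 ≈ -17209.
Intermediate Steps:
x(L) = -3 + (1 + L)/(2*L) (x(L) = -3 + (L + 1)/(L + L) = -3 + (1 + L)/((2*L)) = -3 + (1 + L)*(1/(2*L)) = -3 + (1 + L)/(2*L))
C = 20514/5 (C = 78*((1/2)*(1 - 5*5)/5 + 55) = 78*((1/2)*(1/5)*(1 - 25) + 55) = 78*((1/2)*(1/5)*(-24) + 55) = 78*(-12/5 + 55) = 78*(263/5) = 20514/5 ≈ 4102.8)
-17210 + (110*53)/C = -17210 + (110*53)/(20514/5) = -17210 + 5830*(5/20514) = -17210 + 14575/10257 = -176508395/10257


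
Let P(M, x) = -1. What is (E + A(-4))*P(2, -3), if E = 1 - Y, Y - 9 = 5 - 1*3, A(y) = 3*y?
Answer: 22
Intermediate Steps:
Y = 11 (Y = 9 + (5 - 1*3) = 9 + (5 - 3) = 9 + 2 = 11)
E = -10 (E = 1 - 1*11 = 1 - 11 = -10)
(E + A(-4))*P(2, -3) = (-10 + 3*(-4))*(-1) = (-10 - 12)*(-1) = -22*(-1) = 22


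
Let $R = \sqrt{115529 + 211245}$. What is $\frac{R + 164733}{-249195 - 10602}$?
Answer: $- \frac{54911}{86599} - \frac{\sqrt{326774}}{259797} \approx -0.63628$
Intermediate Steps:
$R = \sqrt{326774} \approx 571.64$
$\frac{R + 164733}{-249195 - 10602} = \frac{\sqrt{326774} + 164733}{-249195 - 10602} = \frac{164733 + \sqrt{326774}}{-259797} = \left(164733 + \sqrt{326774}\right) \left(- \frac{1}{259797}\right) = - \frac{54911}{86599} - \frac{\sqrt{326774}}{259797}$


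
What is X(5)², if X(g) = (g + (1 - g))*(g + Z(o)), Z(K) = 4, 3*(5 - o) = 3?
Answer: 81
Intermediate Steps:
o = 4 (o = 5 - ⅓*3 = 5 - 1 = 4)
X(g) = 4 + g (X(g) = (g + (1 - g))*(g + 4) = 1*(4 + g) = 4 + g)
X(5)² = (4 + 5)² = 9² = 81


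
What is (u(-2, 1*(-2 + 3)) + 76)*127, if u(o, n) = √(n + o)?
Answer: 9652 + 127*I ≈ 9652.0 + 127.0*I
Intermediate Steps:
(u(-2, 1*(-2 + 3)) + 76)*127 = (√(1*(-2 + 3) - 2) + 76)*127 = (√(1*1 - 2) + 76)*127 = (√(1 - 2) + 76)*127 = (√(-1) + 76)*127 = (I + 76)*127 = (76 + I)*127 = 9652 + 127*I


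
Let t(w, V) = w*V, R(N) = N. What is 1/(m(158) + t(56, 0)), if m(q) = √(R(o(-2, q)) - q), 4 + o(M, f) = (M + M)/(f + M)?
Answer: -I*√246441/6319 ≈ -0.078561*I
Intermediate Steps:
o(M, f) = -4 + 2*M/(M + f) (o(M, f) = -4 + (M + M)/(f + M) = -4 + (2*M)/(M + f) = -4 + 2*M/(M + f))
m(q) = √(-q + 2*(2 - 2*q)/(-2 + q)) (m(q) = √(2*(-1*(-2) - 2*q)/(-2 + q) - q) = √(2*(2 - 2*q)/(-2 + q) - q) = √(-q + 2*(2 - 2*q)/(-2 + q)))
t(w, V) = V*w
1/(m(158) + t(56, 0)) = 1/(√((4 - 1*158² - 2*158)/(-2 + 158)) + 0*56) = 1/(√((4 - 1*24964 - 316)/156) + 0) = 1/(√((4 - 24964 - 316)/156) + 0) = 1/(√((1/156)*(-25276)) + 0) = 1/(√(-6319/39) + 0) = 1/(I*√246441/39 + 0) = 1/(I*√246441/39) = -I*√246441/6319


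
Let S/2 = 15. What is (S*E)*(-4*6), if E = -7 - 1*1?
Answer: 5760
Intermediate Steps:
S = 30 (S = 2*15 = 30)
E = -8 (E = -7 - 1 = -8)
(S*E)*(-4*6) = (30*(-8))*(-4*6) = -240*(-24) = 5760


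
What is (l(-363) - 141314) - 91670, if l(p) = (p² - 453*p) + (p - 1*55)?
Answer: 62806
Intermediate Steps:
l(p) = -55 + p² - 452*p (l(p) = (p² - 453*p) + (p - 55) = (p² - 453*p) + (-55 + p) = -55 + p² - 452*p)
(l(-363) - 141314) - 91670 = ((-55 + (-363)² - 452*(-363)) - 141314) - 91670 = ((-55 + 131769 + 164076) - 141314) - 91670 = (295790 - 141314) - 91670 = 154476 - 91670 = 62806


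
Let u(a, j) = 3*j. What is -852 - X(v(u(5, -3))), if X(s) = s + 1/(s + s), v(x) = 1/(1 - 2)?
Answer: -1701/2 ≈ -850.50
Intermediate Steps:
v(x) = -1 (v(x) = 1/(-1) = -1)
X(s) = s + 1/(2*s)
-852 - X(v(u(5, -3))) = -852 - (-1 + (1/2)/(-1)) = -852 - (-1 + (1/2)*(-1)) = -852 - (-1 - 1/2) = -852 - 1*(-3/2) = -852 + 3/2 = -1701/2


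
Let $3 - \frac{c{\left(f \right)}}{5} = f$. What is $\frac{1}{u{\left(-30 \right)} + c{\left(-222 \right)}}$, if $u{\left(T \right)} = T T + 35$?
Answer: $\frac{1}{2060} \approx 0.00048544$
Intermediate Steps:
$c{\left(f \right)} = 15 - 5 f$
$u{\left(T \right)} = 35 + T^{2}$ ($u{\left(T \right)} = T^{2} + 35 = 35 + T^{2}$)
$\frac{1}{u{\left(-30 \right)} + c{\left(-222 \right)}} = \frac{1}{\left(35 + \left(-30\right)^{2}\right) + \left(15 - -1110\right)} = \frac{1}{\left(35 + 900\right) + \left(15 + 1110\right)} = \frac{1}{935 + 1125} = \frac{1}{2060}$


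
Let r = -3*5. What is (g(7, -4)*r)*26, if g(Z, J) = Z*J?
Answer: 10920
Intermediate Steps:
r = -15
g(Z, J) = J*Z
(g(7, -4)*r)*26 = (-4*7*(-15))*26 = -28*(-15)*26 = 420*26 = 10920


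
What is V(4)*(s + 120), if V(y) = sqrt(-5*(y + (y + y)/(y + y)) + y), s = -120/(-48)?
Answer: 245*I*sqrt(21)/2 ≈ 561.37*I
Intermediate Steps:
s = 5/2 (s = -120*(-1/48) = 5/2 ≈ 2.5000)
V(y) = sqrt(-5 - 4*y) (V(y) = sqrt(-5*(y + (2*y)/((2*y))) + y) = sqrt(-5*(y + (2*y)*(1/(2*y))) + y) = sqrt(-5*(y + 1) + y) = sqrt(-5*(1 + y) + y) = sqrt((-5 - 5*y) + y) = sqrt(-5 - 4*y))
V(4)*(s + 120) = sqrt(-5 - 4*4)*(5/2 + 120) = sqrt(-5 - 16)*(245/2) = sqrt(-21)*(245/2) = (I*sqrt(21))*(245/2) = 245*I*sqrt(21)/2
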